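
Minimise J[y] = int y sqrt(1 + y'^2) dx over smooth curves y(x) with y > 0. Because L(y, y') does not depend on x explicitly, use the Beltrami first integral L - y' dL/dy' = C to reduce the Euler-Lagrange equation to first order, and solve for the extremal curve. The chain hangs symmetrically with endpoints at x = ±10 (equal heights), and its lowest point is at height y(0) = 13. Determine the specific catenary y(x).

The Lagrangian L(y, y') = y sqrt(1 + y'^2) has no explicit x dependence, so the Beltrami identity applies:
    L − y' ∂L/∂y' = C.
Compute ∂L/∂y' = y · y' / sqrt(1 + y'^2). Then
    L − y' ∂L/∂y'
    = y sqrt(1 + y'^2) − y · y'^2 / sqrt(1 + y'^2)
    = y (1 + y'^2 − y'^2) / sqrt(1 + y'^2)
    = y / sqrt(1 + y'^2) = C.
Squaring gives y^2 = C^2 (1 + y'^2), i.e.
    y'^2 = y^2 / C^2 − 1.
Separating variables,
    dy / sqrt(y^2 − C^2) = dx / C,
and integrating gives arccosh(y / C) = (x − a)/C, so
    y(x) = C cosh((x − a)/C),
the catenary. The constants C and a are fixed by the two endpoint conditions (and, for the hanging-chain problem, the length constraint selects C).
Now fit the given data. The endpoints x = ±10 are symmetric at equal height, so the catenary is even about its minimum: a = 0 and y(x) = C cosh(x/C). The lowest point is y(0) = C cosh(0) = C, and we are told y(0) = 13, so C = 13. Therefore
    y(x) = 13 cosh(x/13),
and at the endpoints
    y(±10) = 13 cosh(10/13).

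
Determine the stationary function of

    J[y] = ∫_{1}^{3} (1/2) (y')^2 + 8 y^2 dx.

The Lagrangian is L = (1/2) (y')^2 + 8 y^2.
Compute ∂L/∂y = 16y, ∂L/∂y' = y'.
The Euler-Lagrange equation d/dx(∂L/∂y') − ∂L/∂y = 0 reduces to
    y'' − 16 y = 0.
Its general solution is
    y(x) = A e^(4x) + B e^(−4x),
with A, B fixed by the endpoint conditions.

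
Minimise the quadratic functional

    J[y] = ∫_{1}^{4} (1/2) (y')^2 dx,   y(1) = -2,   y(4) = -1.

The Lagrangian is L = (1/2) (y')^2.
Compute ∂L/∂y = 0, ∂L/∂y' = y'.
The Euler-Lagrange equation d/dx(∂L/∂y') − ∂L/∂y = 0 reduces to
    y'' = 0.
Its general solution is
    y(x) = A x + B,
with A, B fixed by the endpoint conditions.
Applying the endpoint conditions y(1) = -2 and y(4) = -1: solve A·1 + B = -2 and A·4 + B = -1. Subtracting gives A(4 − 1) = -1 − -2, so A = 1/3, and B = -2 − A·1 = -7/3. Therefore
    y(x) = (1/3) x - 7/3.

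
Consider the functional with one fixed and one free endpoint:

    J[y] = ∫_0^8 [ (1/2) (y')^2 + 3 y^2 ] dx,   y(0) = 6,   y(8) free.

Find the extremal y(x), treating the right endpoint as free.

The Lagrangian L = (1/2) (y')^2 + 3 y^2 gives
    ∂L/∂y = 6 y,   ∂L/∂y' = y'.
Euler-Lagrange: y'' − 6 y = 0.
With k = sqrt(6), the general solution is
    y(x) = A cosh(sqrt(6) x) + B sinh(sqrt(6) x).
Fixed left endpoint y(0) = 6 ⇒ A = 6.
The right endpoint x = 8 is free, so the natural (transversality) condition is ∂L/∂y' |_{x=8} = 0, i.e. y'(8) = 0.
Compute y'(x) = A k sinh(k x) + B k cosh(k x), so
    y'(8) = A k sinh(k·8) + B k cosh(k·8) = 0
    ⇒ B = −A tanh(k·8) = − 6 tanh(sqrt(6)·8).
Therefore the extremal is
    y(x) = 6 cosh(sqrt(6) x) − 6 tanh(sqrt(6)·8) sinh(sqrt(6) x).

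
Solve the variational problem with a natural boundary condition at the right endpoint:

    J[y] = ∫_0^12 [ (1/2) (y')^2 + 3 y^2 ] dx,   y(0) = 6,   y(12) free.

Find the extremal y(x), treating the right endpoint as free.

The Lagrangian L = (1/2) (y')^2 + 3 y^2 gives
    ∂L/∂y = 6 y,   ∂L/∂y' = y'.
Euler-Lagrange: y'' − 6 y = 0.
With k = sqrt(6), the general solution is
    y(x) = A cosh(sqrt(6) x) + B sinh(sqrt(6) x).
Fixed left endpoint y(0) = 6 ⇒ A = 6.
The right endpoint x = 12 is free, so the natural (transversality) condition is ∂L/∂y' |_{x=12} = 0, i.e. y'(12) = 0.
Compute y'(x) = A k sinh(k x) + B k cosh(k x), so
    y'(12) = A k sinh(k·12) + B k cosh(k·12) = 0
    ⇒ B = −A tanh(k·12) = − 6 tanh(sqrt(6)·12).
Therefore the extremal is
    y(x) = 6 cosh(sqrt(6) x) − 6 tanh(sqrt(6)·12) sinh(sqrt(6) x).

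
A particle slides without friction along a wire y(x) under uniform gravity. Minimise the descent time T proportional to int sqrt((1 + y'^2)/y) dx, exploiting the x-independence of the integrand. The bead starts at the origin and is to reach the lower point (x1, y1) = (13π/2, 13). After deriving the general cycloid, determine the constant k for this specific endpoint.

The Lagrangian L = sqrt((1 + y'^2) / y) has no explicit x dependence, so the Beltrami identity applies:
    L − y' ∂L/∂y' = C.
Compute ∂L/∂y' = y' / sqrt(y (1 + y'^2)).
Substitute:
    sqrt((1 + y'^2)/y) − y'·y' / sqrt(y (1 + y'^2))
    = (1 + y'^2) / sqrt(y (1 + y'^2)) − y'^2 / sqrt(y (1 + y'^2))
    = 1 / sqrt(y (1 + y'^2)) = C.
Squaring and rearranging gives the first integral
    y (1 + y'^2) = 1/C^2 =: k   (constant).
Solving this first-order ODE by the substitution
    y = (k/2)(1 − cos θ)
yields the cycloid parameterisation
    x(θ) = (k/2)(θ − sin θ),   y(θ) = (k/2)(1 − cos θ).
The constant k is fixed by the endpoint condition.
Now fit the given lower endpoint (x1, y1) = (13π/2, 13). At the bottom of the first arch (θ = π), the parametric equations give
    y(π) = (k/2)(1 − cos π) = k,
    x(π) = (k/2)(π − sin π) = kπ/2.
Matching y(π) = 13 gives k = 13, consistent with x(π) = 13π/2. Therefore the specific cycloid is
    x(θ) = (13/2)(θ − sin θ),   y(θ) = (13/2)(1 − cos θ).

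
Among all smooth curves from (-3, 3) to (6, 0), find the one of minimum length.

Arc-length functional: J[y] = ∫ sqrt(1 + (y')^2) dx.
Lagrangian L = sqrt(1 + (y')^2) has no explicit y dependence, so ∂L/∂y = 0 and the Euler-Lagrange equation gives
    d/dx( y' / sqrt(1 + (y')^2) ) = 0  ⇒  y' / sqrt(1 + (y')^2) = const.
Hence y' is constant, so y(x) is affine.
Fitting the endpoints (-3, 3) and (6, 0):
    slope m = (0 − 3) / (6 − (-3)) = -1/3,
    intercept c = 3 − m·(-3) = 2.
Extremal: y(x) = (-1/3) x + 2.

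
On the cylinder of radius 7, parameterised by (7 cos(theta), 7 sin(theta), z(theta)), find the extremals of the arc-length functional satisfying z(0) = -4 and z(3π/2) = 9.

Parameterise the cylinder of radius R = 7 as
    r(θ) = (7 cos θ, 7 sin θ, z(θ)).
The arc-length element is
    ds = sqrt(49 + (dz/dθ)^2) dθ,
so the Lagrangian is L = sqrt(49 + z'^2).
L depends on z' only, not on z or θ, so ∂L/∂z = 0 and
    ∂L/∂z' = z' / sqrt(49 + z'^2).
The Euler-Lagrange equation gives
    d/dθ( z' / sqrt(49 + z'^2) ) = 0,
so z' is constant. Integrating once:
    z(θ) = a θ + b,
a helix on the cylinder (a straight line when the cylinder is unrolled). The constants a, b are determined by the endpoint conditions.
With endpoint conditions z(0) = -4 and z(3π/2) = 9: from z(0) = b we get b = -4, and a·3π/2 + -4 = 9 gives a = 26/(3π), so
    z(θ) = (26/(3π)) θ − 4.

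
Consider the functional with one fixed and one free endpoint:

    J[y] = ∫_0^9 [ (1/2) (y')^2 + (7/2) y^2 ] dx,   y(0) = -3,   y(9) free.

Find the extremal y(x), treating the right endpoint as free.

The Lagrangian L = (1/2) (y')^2 + (7/2) y^2 gives
    ∂L/∂y = 7 y,   ∂L/∂y' = y'.
Euler-Lagrange: y'' − 7 y = 0.
With k = sqrt(7), the general solution is
    y(x) = A cosh(sqrt(7) x) + B sinh(sqrt(7) x).
Fixed left endpoint y(0) = -3 ⇒ A = -3.
The right endpoint x = 9 is free, so the natural (transversality) condition is ∂L/∂y' |_{x=9} = 0, i.e. y'(9) = 0.
Compute y'(x) = A k sinh(k x) + B k cosh(k x), so
    y'(9) = A k sinh(k·9) + B k cosh(k·9) = 0
    ⇒ B = −A tanh(k·9) = 3 tanh(sqrt(7)·9).
Therefore the extremal is
    y(x) = −3 cosh(sqrt(7) x) + 3 tanh(sqrt(7)·9) sinh(sqrt(7) x).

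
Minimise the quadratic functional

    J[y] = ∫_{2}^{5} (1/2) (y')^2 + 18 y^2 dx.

The Lagrangian is L = (1/2) (y')^2 + 18 y^2.
Compute ∂L/∂y = 36y, ∂L/∂y' = y'.
The Euler-Lagrange equation d/dx(∂L/∂y') − ∂L/∂y = 0 reduces to
    y'' − 36 y = 0.
Its general solution is
    y(x) = A e^(6x) + B e^(−6x),
with A, B fixed by the endpoint conditions.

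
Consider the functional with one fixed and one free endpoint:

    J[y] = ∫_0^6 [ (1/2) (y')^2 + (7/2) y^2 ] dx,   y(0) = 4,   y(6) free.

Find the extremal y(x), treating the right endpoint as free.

The Lagrangian L = (1/2) (y')^2 + (7/2) y^2 gives
    ∂L/∂y = 7 y,   ∂L/∂y' = y'.
Euler-Lagrange: y'' − 7 y = 0.
With k = sqrt(7), the general solution is
    y(x) = A cosh(sqrt(7) x) + B sinh(sqrt(7) x).
Fixed left endpoint y(0) = 4 ⇒ A = 4.
The right endpoint x = 6 is free, so the natural (transversality) condition is ∂L/∂y' |_{x=6} = 0, i.e. y'(6) = 0.
Compute y'(x) = A k sinh(k x) + B k cosh(k x), so
    y'(6) = A k sinh(k·6) + B k cosh(k·6) = 0
    ⇒ B = −A tanh(k·6) = − 4 tanh(sqrt(7)·6).
Therefore the extremal is
    y(x) = 4 cosh(sqrt(7) x) − 4 tanh(sqrt(7)·6) sinh(sqrt(7) x).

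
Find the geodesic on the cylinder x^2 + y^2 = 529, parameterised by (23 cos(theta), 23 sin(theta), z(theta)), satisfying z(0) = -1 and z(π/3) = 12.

Parameterise the cylinder of radius R = 23 as
    r(θ) = (23 cos θ, 23 sin θ, z(θ)).
The arc-length element is
    ds = sqrt(529 + (dz/dθ)^2) dθ,
so the Lagrangian is L = sqrt(529 + z'^2).
L depends on z' only, not on z or θ, so ∂L/∂z = 0 and
    ∂L/∂z' = z' / sqrt(529 + z'^2).
The Euler-Lagrange equation gives
    d/dθ( z' / sqrt(529 + z'^2) ) = 0,
so z' is constant. Integrating once:
    z(θ) = a θ + b,
a helix on the cylinder (a straight line when the cylinder is unrolled). The constants a, b are determined by the endpoint conditions.
With endpoint conditions z(0) = -1 and z(π/3) = 12: from z(0) = b we get b = -1, and a·π/3 + -1 = 12 gives a = 39/π, so
    z(θ) = (39/π) θ − 1.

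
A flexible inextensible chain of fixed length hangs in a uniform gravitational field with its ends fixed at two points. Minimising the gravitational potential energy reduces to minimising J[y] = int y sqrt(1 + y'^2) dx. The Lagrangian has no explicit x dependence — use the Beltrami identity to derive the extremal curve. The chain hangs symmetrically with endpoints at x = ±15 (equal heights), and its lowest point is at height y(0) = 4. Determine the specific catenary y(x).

The Lagrangian L(y, y') = y sqrt(1 + y'^2) has no explicit x dependence, so the Beltrami identity applies:
    L − y' ∂L/∂y' = C.
Compute ∂L/∂y' = y · y' / sqrt(1 + y'^2). Then
    L − y' ∂L/∂y'
    = y sqrt(1 + y'^2) − y · y'^2 / sqrt(1 + y'^2)
    = y (1 + y'^2 − y'^2) / sqrt(1 + y'^2)
    = y / sqrt(1 + y'^2) = C.
Squaring gives y^2 = C^2 (1 + y'^2), i.e.
    y'^2 = y^2 / C^2 − 1.
Separating variables,
    dy / sqrt(y^2 − C^2) = dx / C,
and integrating gives arccosh(y / C) = (x − a)/C, so
    y(x) = C cosh((x − a)/C),
the catenary. The constants C and a are fixed by the two endpoint conditions (and, for the hanging-chain problem, the length constraint selects C).
Now fit the given data. The endpoints x = ±15 are symmetric at equal height, so the catenary is even about its minimum: a = 0 and y(x) = C cosh(x/C). The lowest point is y(0) = C cosh(0) = C, and we are told y(0) = 4, so C = 4. Therefore
    y(x) = 4 cosh(x/4),
and at the endpoints
    y(±15) = 4 cosh(15/4).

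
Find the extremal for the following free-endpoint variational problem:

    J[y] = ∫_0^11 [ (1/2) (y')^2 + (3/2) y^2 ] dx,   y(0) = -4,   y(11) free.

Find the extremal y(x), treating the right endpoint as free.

The Lagrangian L = (1/2) (y')^2 + (3/2) y^2 gives
    ∂L/∂y = 3 y,   ∂L/∂y' = y'.
Euler-Lagrange: y'' − 3 y = 0.
With k = sqrt(3), the general solution is
    y(x) = A cosh(sqrt(3) x) + B sinh(sqrt(3) x).
Fixed left endpoint y(0) = -4 ⇒ A = -4.
The right endpoint x = 11 is free, so the natural (transversality) condition is ∂L/∂y' |_{x=11} = 0, i.e. y'(11) = 0.
Compute y'(x) = A k sinh(k x) + B k cosh(k x), so
    y'(11) = A k sinh(k·11) + B k cosh(k·11) = 0
    ⇒ B = −A tanh(k·11) = 4 tanh(sqrt(3)·11).
Therefore the extremal is
    y(x) = −4 cosh(sqrt(3) x) + 4 tanh(sqrt(3)·11) sinh(sqrt(3) x).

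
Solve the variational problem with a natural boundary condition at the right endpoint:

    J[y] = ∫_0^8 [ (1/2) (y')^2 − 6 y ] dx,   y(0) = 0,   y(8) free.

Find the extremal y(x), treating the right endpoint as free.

The Lagrangian L = (1/2) (y')^2 − 6 y gives
    ∂L/∂y = −6,   ∂L/∂y' = y'.
Euler-Lagrange: d/dx(y') − (−6) = 0, i.e. y'' + 6 = 0, so
    y(x) = −(6/2) x^2 + C1 x + C2.
Fixed left endpoint y(0) = 0 ⇒ C2 = 0.
The right endpoint x = 8 is free, so the natural (transversality) condition is ∂L/∂y' |_{x=8} = 0, i.e. y'(8) = 0.
Compute y'(x) = −6 x + C1, so y'(8) = −48 + C1 = 0 ⇒ C1 = 48.
Therefore the extremal is
    y(x) = −3 x^2 + 48 x.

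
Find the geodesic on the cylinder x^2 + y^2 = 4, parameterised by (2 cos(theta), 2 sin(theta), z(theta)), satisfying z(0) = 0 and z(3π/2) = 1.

Parameterise the cylinder of radius R = 2 as
    r(θ) = (2 cos θ, 2 sin θ, z(θ)).
The arc-length element is
    ds = sqrt(4 + (dz/dθ)^2) dθ,
so the Lagrangian is L = sqrt(4 + z'^2).
L depends on z' only, not on z or θ, so ∂L/∂z = 0 and
    ∂L/∂z' = z' / sqrt(4 + z'^2).
The Euler-Lagrange equation gives
    d/dθ( z' / sqrt(4 + z'^2) ) = 0,
so z' is constant. Integrating once:
    z(θ) = a θ + b,
a helix on the cylinder (a straight line when the cylinder is unrolled). The constants a, b are determined by the endpoint conditions.
With endpoint conditions z(0) = 0 and z(3π/2) = 1: from z(0) = b we get b = 0, and a·3π/2 + 0 = 1 gives a = 2/(3π), so
    z(θ) = (2/(3π)) θ.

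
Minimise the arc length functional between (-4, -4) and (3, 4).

Arc-length functional: J[y] = ∫ sqrt(1 + (y')^2) dx.
Lagrangian L = sqrt(1 + (y')^2) has no explicit y dependence, so ∂L/∂y = 0 and the Euler-Lagrange equation gives
    d/dx( y' / sqrt(1 + (y')^2) ) = 0  ⇒  y' / sqrt(1 + (y')^2) = const.
Hence y' is constant, so y(x) is affine.
Fitting the endpoints (-4, -4) and (3, 4):
    slope m = (4 − (-4)) / (3 − (-4)) = 8/7,
    intercept c = (-4) − m·(-4) = 4/7.
Extremal: y(x) = (8/7) x + 4/7.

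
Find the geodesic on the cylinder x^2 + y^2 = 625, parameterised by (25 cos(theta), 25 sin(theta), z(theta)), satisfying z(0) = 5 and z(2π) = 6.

Parameterise the cylinder of radius R = 25 as
    r(θ) = (25 cos θ, 25 sin θ, z(θ)).
The arc-length element is
    ds = sqrt(625 + (dz/dθ)^2) dθ,
so the Lagrangian is L = sqrt(625 + z'^2).
L depends on z' only, not on z or θ, so ∂L/∂z = 0 and
    ∂L/∂z' = z' / sqrt(625 + z'^2).
The Euler-Lagrange equation gives
    d/dθ( z' / sqrt(625 + z'^2) ) = 0,
so z' is constant. Integrating once:
    z(θ) = a θ + b,
a helix on the cylinder (a straight line when the cylinder is unrolled). The constants a, b are determined by the endpoint conditions.
With endpoint conditions z(0) = 5 and z(2π) = 6: from z(0) = b we get b = 5, and a·2π + 5 = 6 gives a = 1/(2π), so
    z(θ) = (1/(2π)) θ + 5.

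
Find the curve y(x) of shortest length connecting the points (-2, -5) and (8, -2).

Arc-length functional: J[y] = ∫ sqrt(1 + (y')^2) dx.
Lagrangian L = sqrt(1 + (y')^2) has no explicit y dependence, so ∂L/∂y = 0 and the Euler-Lagrange equation gives
    d/dx( y' / sqrt(1 + (y')^2) ) = 0  ⇒  y' / sqrt(1 + (y')^2) = const.
Hence y' is constant, so y(x) is affine.
Fitting the endpoints (-2, -5) and (8, -2):
    slope m = ((-2) − (-5)) / (8 − (-2)) = 3/10,
    intercept c = (-5) − m·(-2) = -22/5.
Extremal: y(x) = (3/10) x - 22/5.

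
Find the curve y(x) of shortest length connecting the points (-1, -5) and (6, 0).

Arc-length functional: J[y] = ∫ sqrt(1 + (y')^2) dx.
Lagrangian L = sqrt(1 + (y')^2) has no explicit y dependence, so ∂L/∂y = 0 and the Euler-Lagrange equation gives
    d/dx( y' / sqrt(1 + (y')^2) ) = 0  ⇒  y' / sqrt(1 + (y')^2) = const.
Hence y' is constant, so y(x) is affine.
Fitting the endpoints (-1, -5) and (6, 0):
    slope m = (0 − (-5)) / (6 − (-1)) = 5/7,
    intercept c = (-5) − m·(-1) = -30/7.
Extremal: y(x) = (5/7) x - 30/7.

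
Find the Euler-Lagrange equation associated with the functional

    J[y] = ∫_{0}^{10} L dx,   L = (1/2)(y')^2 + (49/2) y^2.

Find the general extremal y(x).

The Lagrangian is L = (1/2)(y')^2 + (49/2) y^2.
∂L/∂y = 49y.
∂L/∂y' = y'.
The Euler-Lagrange equation d/dx(∂L/∂y') − ∂L/∂y = 0 becomes:
    y'' - 49 y = 0
General solution: y(x) = A e^(7x) + B e^(-7x), where A and B are arbitrary constants fixed by the endpoint conditions.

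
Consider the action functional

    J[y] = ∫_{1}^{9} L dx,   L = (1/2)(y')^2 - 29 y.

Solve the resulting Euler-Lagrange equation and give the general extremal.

The Lagrangian is L = (1/2)(y')^2 - 29 y.
∂L/∂y = -29.
∂L/∂y' = y'.
The Euler-Lagrange equation d/dx(∂L/∂y') − ∂L/∂y = 0 becomes:
    y'' + 29 = 0
General solution: y(x) = -(29/2) x^2 + A x + B, where A and B are arbitrary constants fixed by the endpoint conditions.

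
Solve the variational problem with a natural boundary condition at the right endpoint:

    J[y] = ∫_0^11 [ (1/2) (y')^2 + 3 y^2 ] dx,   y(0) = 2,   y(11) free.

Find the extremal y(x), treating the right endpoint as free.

The Lagrangian L = (1/2) (y')^2 + 3 y^2 gives
    ∂L/∂y = 6 y,   ∂L/∂y' = y'.
Euler-Lagrange: y'' − 6 y = 0.
With k = sqrt(6), the general solution is
    y(x) = A cosh(sqrt(6) x) + B sinh(sqrt(6) x).
Fixed left endpoint y(0) = 2 ⇒ A = 2.
The right endpoint x = 11 is free, so the natural (transversality) condition is ∂L/∂y' |_{x=11} = 0, i.e. y'(11) = 0.
Compute y'(x) = A k sinh(k x) + B k cosh(k x), so
    y'(11) = A k sinh(k·11) + B k cosh(k·11) = 0
    ⇒ B = −A tanh(k·11) = − 2 tanh(sqrt(6)·11).
Therefore the extremal is
    y(x) = 2 cosh(sqrt(6) x) − 2 tanh(sqrt(6)·11) sinh(sqrt(6) x).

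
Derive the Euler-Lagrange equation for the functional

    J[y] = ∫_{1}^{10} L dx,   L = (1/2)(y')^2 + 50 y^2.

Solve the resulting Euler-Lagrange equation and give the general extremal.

The Lagrangian is L = (1/2)(y')^2 + 50 y^2.
∂L/∂y = 100y.
∂L/∂y' = y'.
The Euler-Lagrange equation d/dx(∂L/∂y') − ∂L/∂y = 0 becomes:
    y'' - 100 y = 0
General solution: y(x) = A e^(10x) + B e^(-10x), where A and B are arbitrary constants fixed by the endpoint conditions.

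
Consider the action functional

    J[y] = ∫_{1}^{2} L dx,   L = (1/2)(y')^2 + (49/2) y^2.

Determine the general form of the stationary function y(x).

The Lagrangian is L = (1/2)(y')^2 + (49/2) y^2.
∂L/∂y = 49y.
∂L/∂y' = y'.
The Euler-Lagrange equation d/dx(∂L/∂y') − ∂L/∂y = 0 becomes:
    y'' - 49 y = 0
General solution: y(x) = A e^(7x) + B e^(-7x), where A and B are arbitrary constants fixed by the endpoint conditions.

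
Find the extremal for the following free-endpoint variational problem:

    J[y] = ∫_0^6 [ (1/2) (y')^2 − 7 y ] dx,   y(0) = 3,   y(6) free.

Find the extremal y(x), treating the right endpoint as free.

The Lagrangian L = (1/2) (y')^2 − 7 y gives
    ∂L/∂y = −7,   ∂L/∂y' = y'.
Euler-Lagrange: d/dx(y') − (−7) = 0, i.e. y'' + 7 = 0, so
    y(x) = −(7/2) x^2 + C1 x + C2.
Fixed left endpoint y(0) = 3 ⇒ C2 = 3.
The right endpoint x = 6 is free, so the natural (transversality) condition is ∂L/∂y' |_{x=6} = 0, i.e. y'(6) = 0.
Compute y'(x) = −7 x + C1, so y'(6) = −42 + C1 = 0 ⇒ C1 = 42.
Therefore the extremal is
    y(x) = −(7/2) x^2 + 42 x + 3.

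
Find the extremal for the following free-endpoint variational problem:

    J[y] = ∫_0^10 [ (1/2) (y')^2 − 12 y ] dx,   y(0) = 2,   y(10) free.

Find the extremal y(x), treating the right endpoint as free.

The Lagrangian L = (1/2) (y')^2 − 12 y gives
    ∂L/∂y = −12,   ∂L/∂y' = y'.
Euler-Lagrange: d/dx(y') − (−12) = 0, i.e. y'' + 12 = 0, so
    y(x) = −(12/2) x^2 + C1 x + C2.
Fixed left endpoint y(0) = 2 ⇒ C2 = 2.
The right endpoint x = 10 is free, so the natural (transversality) condition is ∂L/∂y' |_{x=10} = 0, i.e. y'(10) = 0.
Compute y'(x) = −12 x + C1, so y'(10) = −120 + C1 = 0 ⇒ C1 = 120.
Therefore the extremal is
    y(x) = −6 x^2 + 120 x + 2.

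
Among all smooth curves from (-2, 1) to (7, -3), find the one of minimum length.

Arc-length functional: J[y] = ∫ sqrt(1 + (y')^2) dx.
Lagrangian L = sqrt(1 + (y')^2) has no explicit y dependence, so ∂L/∂y = 0 and the Euler-Lagrange equation gives
    d/dx( y' / sqrt(1 + (y')^2) ) = 0  ⇒  y' / sqrt(1 + (y')^2) = const.
Hence y' is constant, so y(x) is affine.
Fitting the endpoints (-2, 1) and (7, -3):
    slope m = ((-3) − 1) / (7 − (-2)) = -4/9,
    intercept c = 1 − m·(-2) = 1/9.
Extremal: y(x) = (-4/9) x + 1/9.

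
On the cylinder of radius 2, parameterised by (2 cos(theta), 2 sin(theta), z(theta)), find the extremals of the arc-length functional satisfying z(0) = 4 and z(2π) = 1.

Parameterise the cylinder of radius R = 2 as
    r(θ) = (2 cos θ, 2 sin θ, z(θ)).
The arc-length element is
    ds = sqrt(4 + (dz/dθ)^2) dθ,
so the Lagrangian is L = sqrt(4 + z'^2).
L depends on z' only, not on z or θ, so ∂L/∂z = 0 and
    ∂L/∂z' = z' / sqrt(4 + z'^2).
The Euler-Lagrange equation gives
    d/dθ( z' / sqrt(4 + z'^2) ) = 0,
so z' is constant. Integrating once:
    z(θ) = a θ + b,
a helix on the cylinder (a straight line when the cylinder is unrolled). The constants a, b are determined by the endpoint conditions.
With endpoint conditions z(0) = 4 and z(2π) = 1: from z(0) = b we get b = 4, and a·2π + 4 = 1 gives a = -3/(2π), so
    z(θ) = (-3/(2π)) θ + 4.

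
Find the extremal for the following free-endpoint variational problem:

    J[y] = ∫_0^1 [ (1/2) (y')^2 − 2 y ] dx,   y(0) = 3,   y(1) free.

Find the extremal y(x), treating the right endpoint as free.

The Lagrangian L = (1/2) (y')^2 − 2 y gives
    ∂L/∂y = −2,   ∂L/∂y' = y'.
Euler-Lagrange: d/dx(y') − (−2) = 0, i.e. y'' + 2 = 0, so
    y(x) = −(2/2) x^2 + C1 x + C2.
Fixed left endpoint y(0) = 3 ⇒ C2 = 3.
The right endpoint x = 1 is free, so the natural (transversality) condition is ∂L/∂y' |_{x=1} = 0, i.e. y'(1) = 0.
Compute y'(x) = −2 x + C1, so y'(1) = −2 + C1 = 0 ⇒ C1 = 2.
Therefore the extremal is
    y(x) = −x^2 + 2 x + 3.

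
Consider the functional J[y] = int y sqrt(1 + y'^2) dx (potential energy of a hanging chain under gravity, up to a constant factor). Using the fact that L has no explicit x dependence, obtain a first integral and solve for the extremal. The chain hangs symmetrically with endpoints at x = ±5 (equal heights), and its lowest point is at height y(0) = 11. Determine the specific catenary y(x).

The Lagrangian L(y, y') = y sqrt(1 + y'^2) has no explicit x dependence, so the Beltrami identity applies:
    L − y' ∂L/∂y' = C.
Compute ∂L/∂y' = y · y' / sqrt(1 + y'^2). Then
    L − y' ∂L/∂y'
    = y sqrt(1 + y'^2) − y · y'^2 / sqrt(1 + y'^2)
    = y (1 + y'^2 − y'^2) / sqrt(1 + y'^2)
    = y / sqrt(1 + y'^2) = C.
Squaring gives y^2 = C^2 (1 + y'^2), i.e.
    y'^2 = y^2 / C^2 − 1.
Separating variables,
    dy / sqrt(y^2 − C^2) = dx / C,
and integrating gives arccosh(y / C) = (x − a)/C, so
    y(x) = C cosh((x − a)/C),
the catenary. The constants C and a are fixed by the two endpoint conditions (and, for the hanging-chain problem, the length constraint selects C).
Now fit the given data. The endpoints x = ±5 are symmetric at equal height, so the catenary is even about its minimum: a = 0 and y(x) = C cosh(x/C). The lowest point is y(0) = C cosh(0) = C, and we are told y(0) = 11, so C = 11. Therefore
    y(x) = 11 cosh(x/11),
and at the endpoints
    y(±5) = 11 cosh(5/11).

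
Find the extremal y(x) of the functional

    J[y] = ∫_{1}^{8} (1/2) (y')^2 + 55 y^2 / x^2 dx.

The Lagrangian is L = (1/2) (y')^2 + 55 y^2 / x^2.
Compute ∂L/∂y = 110y/x^2, ∂L/∂y' = y'.
The Euler-Lagrange equation d/dx(∂L/∂y') − ∂L/∂y = 0 reduces to
    y'' − 110/x^2 · y = 0  (x > 0).
Its general solution is
    y(x) = A x^11 + B x^(-10),
with A, B fixed by the endpoint conditions.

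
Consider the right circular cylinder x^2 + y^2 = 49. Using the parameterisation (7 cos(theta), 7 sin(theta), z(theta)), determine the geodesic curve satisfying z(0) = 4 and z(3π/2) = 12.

Parameterise the cylinder of radius R = 7 as
    r(θ) = (7 cos θ, 7 sin θ, z(θ)).
The arc-length element is
    ds = sqrt(49 + (dz/dθ)^2) dθ,
so the Lagrangian is L = sqrt(49 + z'^2).
L depends on z' only, not on z or θ, so ∂L/∂z = 0 and
    ∂L/∂z' = z' / sqrt(49 + z'^2).
The Euler-Lagrange equation gives
    d/dθ( z' / sqrt(49 + z'^2) ) = 0,
so z' is constant. Integrating once:
    z(θ) = a θ + b,
a helix on the cylinder (a straight line when the cylinder is unrolled). The constants a, b are determined by the endpoint conditions.
With endpoint conditions z(0) = 4 and z(3π/2) = 12: from z(0) = b we get b = 4, and a·3π/2 + 4 = 12 gives a = 16/(3π), so
    z(θ) = (16/(3π)) θ + 4.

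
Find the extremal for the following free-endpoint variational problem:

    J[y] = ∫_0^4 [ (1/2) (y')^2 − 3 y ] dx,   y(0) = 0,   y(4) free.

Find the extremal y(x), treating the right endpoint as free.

The Lagrangian L = (1/2) (y')^2 − 3 y gives
    ∂L/∂y = −3,   ∂L/∂y' = y'.
Euler-Lagrange: d/dx(y') − (−3) = 0, i.e. y'' + 3 = 0, so
    y(x) = −(3/2) x^2 + C1 x + C2.
Fixed left endpoint y(0) = 0 ⇒ C2 = 0.
The right endpoint x = 4 is free, so the natural (transversality) condition is ∂L/∂y' |_{x=4} = 0, i.e. y'(4) = 0.
Compute y'(x) = −3 x + C1, so y'(4) = −12 + C1 = 0 ⇒ C1 = 12.
Therefore the extremal is
    y(x) = −(3/2) x^2 + 12 x.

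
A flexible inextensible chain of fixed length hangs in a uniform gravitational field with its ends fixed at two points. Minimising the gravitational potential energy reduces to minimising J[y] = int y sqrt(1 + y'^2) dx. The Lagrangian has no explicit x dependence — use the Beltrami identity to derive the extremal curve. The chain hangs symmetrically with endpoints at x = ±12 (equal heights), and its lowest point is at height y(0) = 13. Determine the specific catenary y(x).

The Lagrangian L(y, y') = y sqrt(1 + y'^2) has no explicit x dependence, so the Beltrami identity applies:
    L − y' ∂L/∂y' = C.
Compute ∂L/∂y' = y · y' / sqrt(1 + y'^2). Then
    L − y' ∂L/∂y'
    = y sqrt(1 + y'^2) − y · y'^2 / sqrt(1 + y'^2)
    = y (1 + y'^2 − y'^2) / sqrt(1 + y'^2)
    = y / sqrt(1 + y'^2) = C.
Squaring gives y^2 = C^2 (1 + y'^2), i.e.
    y'^2 = y^2 / C^2 − 1.
Separating variables,
    dy / sqrt(y^2 − C^2) = dx / C,
and integrating gives arccosh(y / C) = (x − a)/C, so
    y(x) = C cosh((x − a)/C),
the catenary. The constants C and a are fixed by the two endpoint conditions (and, for the hanging-chain problem, the length constraint selects C).
Now fit the given data. The endpoints x = ±12 are symmetric at equal height, so the catenary is even about its minimum: a = 0 and y(x) = C cosh(x/C). The lowest point is y(0) = C cosh(0) = C, and we are told y(0) = 13, so C = 13. Therefore
    y(x) = 13 cosh(x/13),
and at the endpoints
    y(±12) = 13 cosh(12/13).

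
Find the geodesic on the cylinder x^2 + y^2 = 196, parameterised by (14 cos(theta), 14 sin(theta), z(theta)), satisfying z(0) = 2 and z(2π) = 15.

Parameterise the cylinder of radius R = 14 as
    r(θ) = (14 cos θ, 14 sin θ, z(θ)).
The arc-length element is
    ds = sqrt(196 + (dz/dθ)^2) dθ,
so the Lagrangian is L = sqrt(196 + z'^2).
L depends on z' only, not on z or θ, so ∂L/∂z = 0 and
    ∂L/∂z' = z' / sqrt(196 + z'^2).
The Euler-Lagrange equation gives
    d/dθ( z' / sqrt(196 + z'^2) ) = 0,
so z' is constant. Integrating once:
    z(θ) = a θ + b,
a helix on the cylinder (a straight line when the cylinder is unrolled). The constants a, b are determined by the endpoint conditions.
With endpoint conditions z(0) = 2 and z(2π) = 15: from z(0) = b we get b = 2, and a·2π + 2 = 15 gives a = 13/(2π), so
    z(θ) = (13/(2π)) θ + 2.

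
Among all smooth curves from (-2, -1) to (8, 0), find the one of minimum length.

Arc-length functional: J[y] = ∫ sqrt(1 + (y')^2) dx.
Lagrangian L = sqrt(1 + (y')^2) has no explicit y dependence, so ∂L/∂y = 0 and the Euler-Lagrange equation gives
    d/dx( y' / sqrt(1 + (y')^2) ) = 0  ⇒  y' / sqrt(1 + (y')^2) = const.
Hence y' is constant, so y(x) is affine.
Fitting the endpoints (-2, -1) and (8, 0):
    slope m = (0 − (-1)) / (8 − (-2)) = 1/10,
    intercept c = (-1) − m·(-2) = -4/5.
Extremal: y(x) = (1/10) x - 4/5.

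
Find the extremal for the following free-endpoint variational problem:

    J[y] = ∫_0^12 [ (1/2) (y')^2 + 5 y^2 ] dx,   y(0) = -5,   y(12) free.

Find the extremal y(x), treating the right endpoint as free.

The Lagrangian L = (1/2) (y')^2 + 5 y^2 gives
    ∂L/∂y = 10 y,   ∂L/∂y' = y'.
Euler-Lagrange: y'' − 10 y = 0.
With k = sqrt(10), the general solution is
    y(x) = A cosh(sqrt(10) x) + B sinh(sqrt(10) x).
Fixed left endpoint y(0) = -5 ⇒ A = -5.
The right endpoint x = 12 is free, so the natural (transversality) condition is ∂L/∂y' |_{x=12} = 0, i.e. y'(12) = 0.
Compute y'(x) = A k sinh(k x) + B k cosh(k x), so
    y'(12) = A k sinh(k·12) + B k cosh(k·12) = 0
    ⇒ B = −A tanh(k·12) = 5 tanh(sqrt(10)·12).
Therefore the extremal is
    y(x) = −5 cosh(sqrt(10) x) + 5 tanh(sqrt(10)·12) sinh(sqrt(10) x).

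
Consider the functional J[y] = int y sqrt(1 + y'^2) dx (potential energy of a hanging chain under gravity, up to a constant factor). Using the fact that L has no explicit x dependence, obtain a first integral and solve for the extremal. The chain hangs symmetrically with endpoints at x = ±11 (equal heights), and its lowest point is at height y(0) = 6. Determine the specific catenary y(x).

The Lagrangian L(y, y') = y sqrt(1 + y'^2) has no explicit x dependence, so the Beltrami identity applies:
    L − y' ∂L/∂y' = C.
Compute ∂L/∂y' = y · y' / sqrt(1 + y'^2). Then
    L − y' ∂L/∂y'
    = y sqrt(1 + y'^2) − y · y'^2 / sqrt(1 + y'^2)
    = y (1 + y'^2 − y'^2) / sqrt(1 + y'^2)
    = y / sqrt(1 + y'^2) = C.
Squaring gives y^2 = C^2 (1 + y'^2), i.e.
    y'^2 = y^2 / C^2 − 1.
Separating variables,
    dy / sqrt(y^2 − C^2) = dx / C,
and integrating gives arccosh(y / C) = (x − a)/C, so
    y(x) = C cosh((x − a)/C),
the catenary. The constants C and a are fixed by the two endpoint conditions (and, for the hanging-chain problem, the length constraint selects C).
Now fit the given data. The endpoints x = ±11 are symmetric at equal height, so the catenary is even about its minimum: a = 0 and y(x) = C cosh(x/C). The lowest point is y(0) = C cosh(0) = C, and we are told y(0) = 6, so C = 6. Therefore
    y(x) = 6 cosh(x/6),
and at the endpoints
    y(±11) = 6 cosh(11/6).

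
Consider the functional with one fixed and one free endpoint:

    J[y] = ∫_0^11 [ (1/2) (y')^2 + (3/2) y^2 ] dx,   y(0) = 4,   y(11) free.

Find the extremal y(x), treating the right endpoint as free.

The Lagrangian L = (1/2) (y')^2 + (3/2) y^2 gives
    ∂L/∂y = 3 y,   ∂L/∂y' = y'.
Euler-Lagrange: y'' − 3 y = 0.
With k = sqrt(3), the general solution is
    y(x) = A cosh(sqrt(3) x) + B sinh(sqrt(3) x).
Fixed left endpoint y(0) = 4 ⇒ A = 4.
The right endpoint x = 11 is free, so the natural (transversality) condition is ∂L/∂y' |_{x=11} = 0, i.e. y'(11) = 0.
Compute y'(x) = A k sinh(k x) + B k cosh(k x), so
    y'(11) = A k sinh(k·11) + B k cosh(k·11) = 0
    ⇒ B = −A tanh(k·11) = − 4 tanh(sqrt(3)·11).
Therefore the extremal is
    y(x) = 4 cosh(sqrt(3) x) − 4 tanh(sqrt(3)·11) sinh(sqrt(3) x).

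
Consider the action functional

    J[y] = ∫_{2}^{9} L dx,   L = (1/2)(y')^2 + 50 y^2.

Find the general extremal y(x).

The Lagrangian is L = (1/2)(y')^2 + 50 y^2.
∂L/∂y = 100y.
∂L/∂y' = y'.
The Euler-Lagrange equation d/dx(∂L/∂y') − ∂L/∂y = 0 becomes:
    y'' - 100 y = 0
General solution: y(x) = A e^(10x) + B e^(-10x), where A and B are arbitrary constants fixed by the endpoint conditions.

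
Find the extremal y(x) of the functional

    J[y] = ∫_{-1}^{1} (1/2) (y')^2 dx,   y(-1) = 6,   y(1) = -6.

The Lagrangian is L = (1/2) (y')^2.
Compute ∂L/∂y = 0, ∂L/∂y' = y'.
The Euler-Lagrange equation d/dx(∂L/∂y') − ∂L/∂y = 0 reduces to
    y'' = 0.
Its general solution is
    y(x) = A x + B,
with A, B fixed by the endpoint conditions.
Applying the endpoint conditions y(-1) = 6 and y(1) = -6: solve A·-1 + B = 6 and A·1 + B = -6. Subtracting gives A(1 − -1) = -6 − 6, so A = -6, and B = 6 − A·-1 = 0. Therefore
    y(x) = -6 x.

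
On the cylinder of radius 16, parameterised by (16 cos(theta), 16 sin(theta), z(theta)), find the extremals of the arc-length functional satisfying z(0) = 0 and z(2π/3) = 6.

Parameterise the cylinder of radius R = 16 as
    r(θ) = (16 cos θ, 16 sin θ, z(θ)).
The arc-length element is
    ds = sqrt(256 + (dz/dθ)^2) dθ,
so the Lagrangian is L = sqrt(256 + z'^2).
L depends on z' only, not on z or θ, so ∂L/∂z = 0 and
    ∂L/∂z' = z' / sqrt(256 + z'^2).
The Euler-Lagrange equation gives
    d/dθ( z' / sqrt(256 + z'^2) ) = 0,
so z' is constant. Integrating once:
    z(θ) = a θ + b,
a helix on the cylinder (a straight line when the cylinder is unrolled). The constants a, b are determined by the endpoint conditions.
With endpoint conditions z(0) = 0 and z(2π/3) = 6: from z(0) = b we get b = 0, and a·2π/3 + 0 = 6 gives a = 9/π, so
    z(θ) = (9/π) θ.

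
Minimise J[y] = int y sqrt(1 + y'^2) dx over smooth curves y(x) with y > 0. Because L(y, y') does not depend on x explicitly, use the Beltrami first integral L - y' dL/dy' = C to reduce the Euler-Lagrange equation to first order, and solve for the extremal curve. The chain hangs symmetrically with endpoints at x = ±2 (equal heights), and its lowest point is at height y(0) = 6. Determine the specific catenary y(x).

The Lagrangian L(y, y') = y sqrt(1 + y'^2) has no explicit x dependence, so the Beltrami identity applies:
    L − y' ∂L/∂y' = C.
Compute ∂L/∂y' = y · y' / sqrt(1 + y'^2). Then
    L − y' ∂L/∂y'
    = y sqrt(1 + y'^2) − y · y'^2 / sqrt(1 + y'^2)
    = y (1 + y'^2 − y'^2) / sqrt(1 + y'^2)
    = y / sqrt(1 + y'^2) = C.
Squaring gives y^2 = C^2 (1 + y'^2), i.e.
    y'^2 = y^2 / C^2 − 1.
Separating variables,
    dy / sqrt(y^2 − C^2) = dx / C,
and integrating gives arccosh(y / C) = (x − a)/C, so
    y(x) = C cosh((x − a)/C),
the catenary. The constants C and a are fixed by the two endpoint conditions (and, for the hanging-chain problem, the length constraint selects C).
Now fit the given data. The endpoints x = ±2 are symmetric at equal height, so the catenary is even about its minimum: a = 0 and y(x) = C cosh(x/C). The lowest point is y(0) = C cosh(0) = C, and we are told y(0) = 6, so C = 6. Therefore
    y(x) = 6 cosh(x/6),
and at the endpoints
    y(±2) = 6 cosh(2/6).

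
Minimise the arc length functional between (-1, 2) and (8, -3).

Arc-length functional: J[y] = ∫ sqrt(1 + (y')^2) dx.
Lagrangian L = sqrt(1 + (y')^2) has no explicit y dependence, so ∂L/∂y = 0 and the Euler-Lagrange equation gives
    d/dx( y' / sqrt(1 + (y')^2) ) = 0  ⇒  y' / sqrt(1 + (y')^2) = const.
Hence y' is constant, so y(x) is affine.
Fitting the endpoints (-1, 2) and (8, -3):
    slope m = ((-3) − 2) / (8 − (-1)) = -5/9,
    intercept c = 2 − m·(-1) = 13/9.
Extremal: y(x) = (-5/9) x + 13/9.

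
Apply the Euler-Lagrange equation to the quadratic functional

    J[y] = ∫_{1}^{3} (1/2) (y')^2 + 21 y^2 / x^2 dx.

The Lagrangian is L = (1/2) (y')^2 + 21 y^2 / x^2.
Compute ∂L/∂y = 42y/x^2, ∂L/∂y' = y'.
The Euler-Lagrange equation d/dx(∂L/∂y') − ∂L/∂y = 0 reduces to
    y'' − 42/x^2 · y = 0  (x > 0).
Its general solution is
    y(x) = A x^7 + B x^(-6),
with A, B fixed by the endpoint conditions.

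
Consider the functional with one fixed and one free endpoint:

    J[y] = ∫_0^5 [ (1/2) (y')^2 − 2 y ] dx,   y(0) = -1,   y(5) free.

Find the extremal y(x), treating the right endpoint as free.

The Lagrangian L = (1/2) (y')^2 − 2 y gives
    ∂L/∂y = −2,   ∂L/∂y' = y'.
Euler-Lagrange: d/dx(y') − (−2) = 0, i.e. y'' + 2 = 0, so
    y(x) = −(2/2) x^2 + C1 x + C2.
Fixed left endpoint y(0) = -1 ⇒ C2 = -1.
The right endpoint x = 5 is free, so the natural (transversality) condition is ∂L/∂y' |_{x=5} = 0, i.e. y'(5) = 0.
Compute y'(x) = −2 x + C1, so y'(5) = −10 + C1 = 0 ⇒ C1 = 10.
Therefore the extremal is
    y(x) = −x^2 + 10 x − 1.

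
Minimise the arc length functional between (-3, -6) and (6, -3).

Arc-length functional: J[y] = ∫ sqrt(1 + (y')^2) dx.
Lagrangian L = sqrt(1 + (y')^2) has no explicit y dependence, so ∂L/∂y = 0 and the Euler-Lagrange equation gives
    d/dx( y' / sqrt(1 + (y')^2) ) = 0  ⇒  y' / sqrt(1 + (y')^2) = const.
Hence y' is constant, so y(x) is affine.
Fitting the endpoints (-3, -6) and (6, -3):
    slope m = ((-3) − (-6)) / (6 − (-3)) = 1/3,
    intercept c = (-6) − m·(-3) = -5.
Extremal: y(x) = (1/3) x - 5.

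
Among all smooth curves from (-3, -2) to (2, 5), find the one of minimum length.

Arc-length functional: J[y] = ∫ sqrt(1 + (y')^2) dx.
Lagrangian L = sqrt(1 + (y')^2) has no explicit y dependence, so ∂L/∂y = 0 and the Euler-Lagrange equation gives
    d/dx( y' / sqrt(1 + (y')^2) ) = 0  ⇒  y' / sqrt(1 + (y')^2) = const.
Hence y' is constant, so y(x) is affine.
Fitting the endpoints (-3, -2) and (2, 5):
    slope m = (5 − (-2)) / (2 − (-3)) = 7/5,
    intercept c = (-2) − m·(-3) = 11/5.
Extremal: y(x) = (7/5) x + 11/5.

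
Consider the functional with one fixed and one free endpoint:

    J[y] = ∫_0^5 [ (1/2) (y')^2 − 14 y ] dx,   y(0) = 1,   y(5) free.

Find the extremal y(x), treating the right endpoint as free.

The Lagrangian L = (1/2) (y')^2 − 14 y gives
    ∂L/∂y = −14,   ∂L/∂y' = y'.
Euler-Lagrange: d/dx(y') − (−14) = 0, i.e. y'' + 14 = 0, so
    y(x) = −(14/2) x^2 + C1 x + C2.
Fixed left endpoint y(0) = 1 ⇒ C2 = 1.
The right endpoint x = 5 is free, so the natural (transversality) condition is ∂L/∂y' |_{x=5} = 0, i.e. y'(5) = 0.
Compute y'(x) = −14 x + C1, so y'(5) = −70 + C1 = 0 ⇒ C1 = 70.
Therefore the extremal is
    y(x) = −7 x^2 + 70 x + 1.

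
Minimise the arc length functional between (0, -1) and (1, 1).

Arc-length functional: J[y] = ∫ sqrt(1 + (y')^2) dx.
Lagrangian L = sqrt(1 + (y')^2) has no explicit y dependence, so ∂L/∂y = 0 and the Euler-Lagrange equation gives
    d/dx( y' / sqrt(1 + (y')^2) ) = 0  ⇒  y' / sqrt(1 + (y')^2) = const.
Hence y' is constant, so y(x) is affine.
Fitting the endpoints (0, -1) and (1, 1):
    slope m = (1 − (-1)) / (1 − 0) = 2,
    intercept c = (-1) − m·0 = -1.
Extremal: y(x) = 2 x - 1.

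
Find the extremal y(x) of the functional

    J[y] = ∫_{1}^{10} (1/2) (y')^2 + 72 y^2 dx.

The Lagrangian is L = (1/2) (y')^2 + 72 y^2.
Compute ∂L/∂y = 144y, ∂L/∂y' = y'.
The Euler-Lagrange equation d/dx(∂L/∂y') − ∂L/∂y = 0 reduces to
    y'' − 144 y = 0.
Its general solution is
    y(x) = A e^(12x) + B e^(−12x),
with A, B fixed by the endpoint conditions.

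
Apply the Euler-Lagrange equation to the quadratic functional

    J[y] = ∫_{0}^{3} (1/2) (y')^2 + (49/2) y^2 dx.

The Lagrangian is L = (1/2) (y')^2 + (49/2) y^2.
Compute ∂L/∂y = 49y, ∂L/∂y' = y'.
The Euler-Lagrange equation d/dx(∂L/∂y') − ∂L/∂y = 0 reduces to
    y'' − 49 y = 0.
Its general solution is
    y(x) = A e^(7x) + B e^(−7x),
with A, B fixed by the endpoint conditions.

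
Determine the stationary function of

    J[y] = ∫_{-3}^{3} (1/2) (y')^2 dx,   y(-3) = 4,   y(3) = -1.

The Lagrangian is L = (1/2) (y')^2.
Compute ∂L/∂y = 0, ∂L/∂y' = y'.
The Euler-Lagrange equation d/dx(∂L/∂y') − ∂L/∂y = 0 reduces to
    y'' = 0.
Its general solution is
    y(x) = A x + B,
with A, B fixed by the endpoint conditions.
Applying the endpoint conditions y(-3) = 4 and y(3) = -1: solve A·-3 + B = 4 and A·3 + B = -1. Subtracting gives A(3 − -3) = -1 − 4, so A = -5/6, and B = 4 − A·-3 = 3/2. Therefore
    y(x) = (-5/6) x + 3/2.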